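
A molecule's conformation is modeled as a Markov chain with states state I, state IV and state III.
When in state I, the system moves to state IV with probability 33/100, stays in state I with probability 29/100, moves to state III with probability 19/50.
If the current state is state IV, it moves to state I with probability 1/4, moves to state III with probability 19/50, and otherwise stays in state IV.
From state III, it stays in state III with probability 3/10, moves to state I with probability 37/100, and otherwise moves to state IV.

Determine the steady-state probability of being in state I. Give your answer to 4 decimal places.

Let the stationary distribution be π with π = πP and π_1 + π_2 + π_3 = 1.
π_1 = 0.29·π_1 + 0.25·π_2 + 0.37·π_3
π_2 = 0.33·π_1 + 0.37·π_2 + 0.33·π_3
Solving with the normalization constraint gives π = (0.3044, 0.3438, 0.3519).
So the stationary probability of state I is 0.3044.

0.3044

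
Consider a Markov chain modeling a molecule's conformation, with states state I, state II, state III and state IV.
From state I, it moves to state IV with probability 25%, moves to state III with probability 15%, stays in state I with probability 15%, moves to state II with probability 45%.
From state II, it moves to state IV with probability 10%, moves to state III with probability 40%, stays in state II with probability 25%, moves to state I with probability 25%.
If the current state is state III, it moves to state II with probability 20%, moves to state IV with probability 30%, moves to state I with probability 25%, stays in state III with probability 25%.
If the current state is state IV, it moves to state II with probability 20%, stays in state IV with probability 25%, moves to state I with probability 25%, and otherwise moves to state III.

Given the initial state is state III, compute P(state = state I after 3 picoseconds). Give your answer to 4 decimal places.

Propagate the distribution vector 3 picoseconds from state III.
After 0 picoseconds: (0.0000, 0.0000, 1.0000, 0.0000)
After 1 picosecond: (0.2500, 0.2000, 0.2500, 0.3000)
After 2 picoseconds: (0.2250, 0.2725, 0.2700, 0.2325)
After 3 picoseconds: (0.2275, 0.2699, 0.2800, 0.2226)
P(in state I after 3 picoseconds) = 0.2275

0.2275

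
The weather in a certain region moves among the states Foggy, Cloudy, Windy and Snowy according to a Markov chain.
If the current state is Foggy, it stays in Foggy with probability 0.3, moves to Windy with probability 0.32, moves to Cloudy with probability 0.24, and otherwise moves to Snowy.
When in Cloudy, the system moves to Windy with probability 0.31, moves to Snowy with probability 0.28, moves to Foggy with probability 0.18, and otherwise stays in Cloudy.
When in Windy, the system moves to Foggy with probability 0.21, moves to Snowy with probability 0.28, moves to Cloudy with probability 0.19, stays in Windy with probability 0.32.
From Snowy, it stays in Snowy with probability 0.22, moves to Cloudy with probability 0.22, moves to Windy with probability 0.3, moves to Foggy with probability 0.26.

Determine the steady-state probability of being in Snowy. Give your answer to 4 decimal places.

0.2329

Let the stationary distribution be π with π = πP and π_1 + π_2 + π_3 + π_4 = 1.
π_1 = 0.3·π_1 + 0.18·π_2 + 0.21·π_3 + 0.26·π_4
π_2 = 0.24·π_1 + 0.23·π_2 + 0.19·π_3 + 0.22·π_4
π_3 = 0.32·π_1 + 0.31·π_2 + 0.32·π_3 + 0.3·π_4
Solving with the normalization constraint gives π = (0.2364, 0.2175, 0.3132, 0.2329).
So the stationary probability of Snowy is 0.2329.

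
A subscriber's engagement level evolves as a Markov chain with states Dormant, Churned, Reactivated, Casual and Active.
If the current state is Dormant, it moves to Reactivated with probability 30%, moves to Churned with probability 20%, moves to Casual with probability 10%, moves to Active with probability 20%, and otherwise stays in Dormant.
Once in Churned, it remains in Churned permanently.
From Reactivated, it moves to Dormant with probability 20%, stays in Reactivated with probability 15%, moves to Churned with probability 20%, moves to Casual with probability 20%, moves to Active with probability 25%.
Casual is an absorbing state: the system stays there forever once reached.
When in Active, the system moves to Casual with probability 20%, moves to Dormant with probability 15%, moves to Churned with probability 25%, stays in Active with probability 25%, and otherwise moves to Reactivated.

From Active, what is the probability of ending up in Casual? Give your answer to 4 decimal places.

Let h(s) be the probability of absorption at Casual starting from transient state s. Then h(Casual) = 1 and h(Churned) = 0. By first-step analysis:
h(Dormant) = 0.2·h(Dormant) + 0.2·0 + 0.3·h(Reactivated) + 0.1·1 + 0.2·h(Active)
h(Reactivated) = 0.2·h(Dormant) + 0.2·0 + 0.15·h(Reactivated) + 0.2·1 + 0.25·h(Active)
h(Active) = 0.15·h(Dormant) + 0.25·0 + 0.15·h(Reactivated) + 0.2·1 + 0.25·h(Active)
Solving: h(Dormant) = 0.4079, h(Reactivated) = 0.4608, h(Active) = 0.4404.
Starting from Active, the probability is 0.4404.

0.4404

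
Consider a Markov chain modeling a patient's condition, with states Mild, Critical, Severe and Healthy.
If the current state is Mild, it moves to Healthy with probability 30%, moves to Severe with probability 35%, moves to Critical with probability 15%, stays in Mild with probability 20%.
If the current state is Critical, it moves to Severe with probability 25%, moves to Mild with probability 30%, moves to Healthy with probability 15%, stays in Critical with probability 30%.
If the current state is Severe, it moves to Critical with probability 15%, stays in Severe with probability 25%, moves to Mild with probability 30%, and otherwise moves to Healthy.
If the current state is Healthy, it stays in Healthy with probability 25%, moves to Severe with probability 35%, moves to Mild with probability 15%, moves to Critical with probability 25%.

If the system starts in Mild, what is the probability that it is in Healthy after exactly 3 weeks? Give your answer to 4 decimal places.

Propagate the distribution vector 3 weeks from Mild.
After 0 weeks: (1.0000, 0.0000, 0.0000, 0.0000)
After 1 week: (0.2000, 0.1500, 0.3500, 0.3000)
After 2 weeks: (0.2350, 0.2025, 0.3000, 0.2625)
After 3 weeks: (0.2371, 0.2066, 0.2998, 0.2565)
P(in Healthy after 3 weeks) = 0.2565

0.2565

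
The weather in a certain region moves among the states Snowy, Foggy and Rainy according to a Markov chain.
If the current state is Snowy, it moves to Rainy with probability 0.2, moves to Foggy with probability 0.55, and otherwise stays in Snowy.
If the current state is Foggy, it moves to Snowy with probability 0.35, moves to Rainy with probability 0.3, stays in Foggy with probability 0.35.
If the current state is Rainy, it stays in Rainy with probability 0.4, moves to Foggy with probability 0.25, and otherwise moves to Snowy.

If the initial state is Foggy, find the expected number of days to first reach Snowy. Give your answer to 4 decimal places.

2.8571

Let t(s) be the expected number of days to first reach Snowy from state s, with t(Snowy) = 0. Conditioning on the first day:
t(Foggy) = 1 + 0.35·t(Foggy) + 0.3·t(Rainy)
t(Rainy) = 1 + 0.25·t(Foggy) + 0.4·t(Rainy)
Solving: t(Foggy) = 2.8571, t(Rainy) = 2.8571.
Expected days from Foggy to Snowy: 2.8571.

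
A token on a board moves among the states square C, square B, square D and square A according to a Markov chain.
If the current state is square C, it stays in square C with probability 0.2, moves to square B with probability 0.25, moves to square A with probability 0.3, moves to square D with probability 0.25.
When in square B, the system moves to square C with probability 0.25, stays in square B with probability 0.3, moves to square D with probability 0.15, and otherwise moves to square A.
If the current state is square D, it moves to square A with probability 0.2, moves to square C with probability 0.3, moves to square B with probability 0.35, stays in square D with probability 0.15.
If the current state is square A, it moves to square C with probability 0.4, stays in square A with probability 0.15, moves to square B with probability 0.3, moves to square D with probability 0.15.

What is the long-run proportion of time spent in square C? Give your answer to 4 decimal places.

0.2816

Let the stationary distribution be π with π = πP and π_1 + π_2 + π_3 + π_4 = 1.
π_1 = 0.2·π_1 + 0.25·π_2 + 0.3·π_3 + 0.4·π_4
π_2 = 0.25·π_1 + 0.3·π_2 + 0.35·π_3 + 0.3·π_4
π_3 = 0.25·π_1 + 0.15·π_2 + 0.15·π_3 + 0.15·π_4
Solving with the normalization constraint gives π = (0.2816, 0.2948, 0.1782, 0.2454).
So the stationary probability of square C is 0.2816.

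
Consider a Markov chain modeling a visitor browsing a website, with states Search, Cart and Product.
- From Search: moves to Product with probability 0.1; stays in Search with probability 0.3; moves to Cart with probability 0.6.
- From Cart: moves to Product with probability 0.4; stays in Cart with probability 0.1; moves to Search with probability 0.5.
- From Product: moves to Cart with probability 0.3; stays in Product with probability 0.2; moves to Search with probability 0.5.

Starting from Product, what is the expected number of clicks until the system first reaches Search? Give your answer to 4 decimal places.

Let t(s) be the expected number of clicks to first reach Search from state s, with t(Search) = 0. Conditioning on the first click:
t(Cart) = 1 + 0.1·t(Cart) + 0.4·t(Product)
t(Product) = 1 + 0.3·t(Cart) + 0.2·t(Product)
Solving: t(Cart) = 2.0000, t(Product) = 2.0000.
Expected clicks from Product to Search: 2.0000.

2.0000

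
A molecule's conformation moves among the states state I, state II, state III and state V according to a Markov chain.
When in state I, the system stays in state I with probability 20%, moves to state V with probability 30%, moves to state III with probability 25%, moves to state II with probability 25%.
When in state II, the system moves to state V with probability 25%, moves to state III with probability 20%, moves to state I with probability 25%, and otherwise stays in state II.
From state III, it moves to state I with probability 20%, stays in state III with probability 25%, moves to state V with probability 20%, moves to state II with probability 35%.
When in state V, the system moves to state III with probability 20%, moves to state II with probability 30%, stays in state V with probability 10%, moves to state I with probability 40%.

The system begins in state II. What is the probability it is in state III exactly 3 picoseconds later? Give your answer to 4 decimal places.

0.2244

Propagate the distribution vector 3 picoseconds from state II.
After 0 picoseconds: (0.0000, 1.0000, 0.0000, 0.0000)
After 1 picosecond: (0.2500, 0.3000, 0.2000, 0.2500)
After 2 picoseconds: (0.2650, 0.2975, 0.2225, 0.2150)
After 3 picoseconds: (0.2579, 0.2979, 0.2244, 0.2199)
P(in state III after 3 picoseconds) = 0.2244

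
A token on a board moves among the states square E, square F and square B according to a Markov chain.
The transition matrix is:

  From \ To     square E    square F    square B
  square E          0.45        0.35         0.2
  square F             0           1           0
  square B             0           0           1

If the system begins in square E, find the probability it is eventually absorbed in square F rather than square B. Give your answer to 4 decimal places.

Let h(s) be the probability of absorption at square F starting from transient state s. Then h(square F) = 1 and h(square B) = 0. By first-step analysis:
h(square E) = 0.45·h(square E) + 0.35·1 + 0.2·0
Solving: h(square E) = 0.6364.
Starting from square E, the probability is 0.6364.

0.6364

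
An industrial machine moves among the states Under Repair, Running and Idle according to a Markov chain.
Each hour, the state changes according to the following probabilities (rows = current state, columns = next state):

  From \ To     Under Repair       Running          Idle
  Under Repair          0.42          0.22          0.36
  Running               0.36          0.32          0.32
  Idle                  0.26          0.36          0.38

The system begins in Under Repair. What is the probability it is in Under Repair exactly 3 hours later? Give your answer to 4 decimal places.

Propagate the distribution vector 3 hours from Under Repair.
After 0 hours: (1.0000, 0.0000, 0.0000)
After 1 hour: (0.4200, 0.2200, 0.3600)
After 2 hours: (0.3492, 0.2924, 0.3584)
After 3 hours: (0.3451, 0.2994, 0.3555)
P(in Under Repair after 3 hours) = 0.3451

0.3451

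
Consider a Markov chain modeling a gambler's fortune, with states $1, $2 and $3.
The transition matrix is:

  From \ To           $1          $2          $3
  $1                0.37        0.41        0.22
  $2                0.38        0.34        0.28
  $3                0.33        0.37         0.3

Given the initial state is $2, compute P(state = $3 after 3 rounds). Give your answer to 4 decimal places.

Propagate the distribution vector 3 rounds from $2.
After 0 rounds: (0.0000, 1.0000, 0.0000)
After 1 round: (0.3800, 0.3400, 0.2800)
After 2 rounds: (0.3622, 0.3750, 0.2628)
After 3 rounds: (0.3632, 0.3732, 0.2635)
P(in $3 after 3 rounds) = 0.2635

0.2635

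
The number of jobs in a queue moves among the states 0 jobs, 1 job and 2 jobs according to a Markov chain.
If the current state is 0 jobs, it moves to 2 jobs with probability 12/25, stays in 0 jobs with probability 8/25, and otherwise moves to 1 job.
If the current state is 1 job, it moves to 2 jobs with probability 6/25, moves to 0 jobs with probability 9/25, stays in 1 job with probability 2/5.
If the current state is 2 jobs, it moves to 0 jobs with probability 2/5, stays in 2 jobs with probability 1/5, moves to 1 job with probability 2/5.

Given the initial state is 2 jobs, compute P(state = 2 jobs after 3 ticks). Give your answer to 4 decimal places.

0.3114

Propagate the distribution vector 3 ticks from 2 jobs.
After 0 ticks: (0.0000, 0.0000, 1.0000)
After 1 tick: (0.4000, 0.4000, 0.2000)
After 2 ticks: (0.3520, 0.3200, 0.3280)
After 3 ticks: (0.3590, 0.3296, 0.3114)
P(in 2 jobs after 3 ticks) = 0.3114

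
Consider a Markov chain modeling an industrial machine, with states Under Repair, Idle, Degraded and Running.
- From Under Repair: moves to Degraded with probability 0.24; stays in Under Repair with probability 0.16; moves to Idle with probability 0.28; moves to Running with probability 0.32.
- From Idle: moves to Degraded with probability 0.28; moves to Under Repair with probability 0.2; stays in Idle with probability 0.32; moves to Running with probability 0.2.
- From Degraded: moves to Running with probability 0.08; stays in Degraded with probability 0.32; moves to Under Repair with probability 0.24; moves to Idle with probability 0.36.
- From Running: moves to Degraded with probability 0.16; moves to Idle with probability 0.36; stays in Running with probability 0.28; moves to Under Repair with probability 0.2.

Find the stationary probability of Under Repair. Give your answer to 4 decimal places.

0.2022

Let the stationary distribution be π with π = πP and π_1 + π_2 + π_3 + π_4 = 1.
π_1 = 0.16·π_1 + 0.2·π_2 + 0.24·π_3 + 0.2·π_4
π_2 = 0.28·π_1 + 0.32·π_2 + 0.36·π_3 + 0.36·π_4
π_3 = 0.24·π_1 + 0.28·π_2 + 0.32·π_3 + 0.16·π_4
Solving with the normalization constraint gives π = (0.2022, 0.3306, 0.2570, 0.2102).
So the stationary probability of Under Repair is 0.2022.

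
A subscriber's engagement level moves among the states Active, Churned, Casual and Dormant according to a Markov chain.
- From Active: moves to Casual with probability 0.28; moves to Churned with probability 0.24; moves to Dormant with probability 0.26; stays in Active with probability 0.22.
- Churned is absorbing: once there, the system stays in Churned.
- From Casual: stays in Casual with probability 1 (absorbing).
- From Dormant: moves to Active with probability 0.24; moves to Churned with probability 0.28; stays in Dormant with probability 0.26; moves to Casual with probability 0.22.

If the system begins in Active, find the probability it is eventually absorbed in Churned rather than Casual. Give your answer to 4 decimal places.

0.4864

Let h(s) be the probability of absorption at Churned starting from transient state s. Then h(Churned) = 1 and h(Casual) = 0. By first-step analysis:
h(Active) = 0.22·h(Active) + 0.24·1 + 0.28·0 + 0.26·h(Dormant)
h(Dormant) = 0.24·h(Active) + 0.28·1 + 0.22·0 + 0.26·h(Dormant)
Solving: h(Active) = 0.4864, h(Dormant) = 0.5361.
Starting from Active, the probability is 0.4864.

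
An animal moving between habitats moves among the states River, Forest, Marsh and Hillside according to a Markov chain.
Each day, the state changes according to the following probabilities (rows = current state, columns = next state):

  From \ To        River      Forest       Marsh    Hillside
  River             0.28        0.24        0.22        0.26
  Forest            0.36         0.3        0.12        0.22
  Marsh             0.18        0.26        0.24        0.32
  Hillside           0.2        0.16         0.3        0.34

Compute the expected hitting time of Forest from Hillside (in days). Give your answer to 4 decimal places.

4.9108

Let t(s) be the expected number of days to first reach Forest from state s, with t(Forest) = 0. Conditioning on the first day:
t(River) = 1 + 0.28·t(River) + 0.22·t(Marsh) + 0.26·t(Hillside)
t(Marsh) = 1 + 0.18·t(River) + 0.24·t(Marsh) + 0.32·t(Hillside)
t(Hillside) = 1 + 0.2·t(River) + 0.3·t(Marsh) + 0.34·t(Hillside)
Solving: t(River) = 4.5234, t(Marsh) = 4.4548, t(Hillside) = 4.9108.
Expected days from Hillside to Forest: 4.9108.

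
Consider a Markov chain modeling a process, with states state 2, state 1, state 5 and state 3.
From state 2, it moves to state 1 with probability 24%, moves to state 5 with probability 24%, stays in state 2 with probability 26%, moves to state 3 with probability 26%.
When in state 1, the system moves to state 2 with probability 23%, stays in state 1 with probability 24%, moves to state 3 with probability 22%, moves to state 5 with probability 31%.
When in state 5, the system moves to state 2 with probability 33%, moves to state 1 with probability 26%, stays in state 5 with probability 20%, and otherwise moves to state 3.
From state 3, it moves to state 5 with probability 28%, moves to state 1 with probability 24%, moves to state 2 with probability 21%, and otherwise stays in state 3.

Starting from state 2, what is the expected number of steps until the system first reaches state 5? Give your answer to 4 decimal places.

Let t(s) be the expected number of steps to first reach state 5 from state s, with t(state 5) = 0. Conditioning on the first step:
t(state 2) = 1 + 0.26·t(state 2) + 0.24·t(state 1) + 0.26·t(state 3)
t(state 1) = 1 + 0.23·t(state 2) + 0.24·t(state 1) + 0.22·t(state 3)
t(state 3) = 1 + 0.21·t(state 2) + 0.24·t(state 1) + 0.27·t(state 3)
Solving: t(state 2) = 3.7465, t(state 1) = 3.4903, t(state 3) = 3.5951.
Expected steps from state 2 to state 5: 3.7465.

3.7465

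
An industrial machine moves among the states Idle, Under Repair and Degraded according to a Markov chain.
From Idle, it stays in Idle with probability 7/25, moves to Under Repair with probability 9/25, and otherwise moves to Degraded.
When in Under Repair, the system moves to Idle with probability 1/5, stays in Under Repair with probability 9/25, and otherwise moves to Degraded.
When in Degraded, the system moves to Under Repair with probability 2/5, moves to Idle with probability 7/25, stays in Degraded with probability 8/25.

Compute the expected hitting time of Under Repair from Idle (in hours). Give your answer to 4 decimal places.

Let t(s) be the expected number of hours to first reach Under Repair from state s, with t(Under Repair) = 0. Conditioning on the first hour:
t(Idle) = 1 + 0.28·t(Idle) + 0.36·t(Degraded)
t(Degraded) = 1 + 0.28·t(Idle) + 0.32·t(Degraded)
Solving: t(Idle) = 2.6749, t(Degraded) = 2.5720.
Expected hours from Idle to Under Repair: 2.6749.

2.6749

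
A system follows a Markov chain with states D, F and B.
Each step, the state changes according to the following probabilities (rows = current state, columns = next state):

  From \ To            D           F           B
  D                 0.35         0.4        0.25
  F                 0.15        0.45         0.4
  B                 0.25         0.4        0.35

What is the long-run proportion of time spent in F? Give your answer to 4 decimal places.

Let the stationary distribution be π with π = πP and π_1 + π_2 + π_3 = 1.
π_1 = 0.35·π_1 + 0.15·π_2 + 0.25·π_3
π_2 = 0.4·π_1 + 0.45·π_2 + 0.4·π_3
Solving with the normalization constraint gives π = (0.2310, 0.4211, 0.3480).
So the stationary probability of F is 0.4211.

0.4211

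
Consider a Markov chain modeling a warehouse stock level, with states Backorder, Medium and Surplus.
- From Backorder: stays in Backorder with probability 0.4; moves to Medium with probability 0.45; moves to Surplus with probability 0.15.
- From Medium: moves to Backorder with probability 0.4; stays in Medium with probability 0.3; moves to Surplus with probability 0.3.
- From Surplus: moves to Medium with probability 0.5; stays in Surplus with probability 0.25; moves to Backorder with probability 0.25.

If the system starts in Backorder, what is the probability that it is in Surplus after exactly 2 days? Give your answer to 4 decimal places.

Sum over the intermediate state after 1 day:
P = P(Backorder→Backorder)·P(Backorder→Surplus) + P(Backorder→Medium)·P(Medium→Surplus) + P(Backorder→Surplus)·P(Surplus→Surplus)
  = 0.4×0.15 + 0.45×0.3 + 0.15×0.25
  = 0.0600 + 0.1350 + 0.0375 = 0.2325

0.2325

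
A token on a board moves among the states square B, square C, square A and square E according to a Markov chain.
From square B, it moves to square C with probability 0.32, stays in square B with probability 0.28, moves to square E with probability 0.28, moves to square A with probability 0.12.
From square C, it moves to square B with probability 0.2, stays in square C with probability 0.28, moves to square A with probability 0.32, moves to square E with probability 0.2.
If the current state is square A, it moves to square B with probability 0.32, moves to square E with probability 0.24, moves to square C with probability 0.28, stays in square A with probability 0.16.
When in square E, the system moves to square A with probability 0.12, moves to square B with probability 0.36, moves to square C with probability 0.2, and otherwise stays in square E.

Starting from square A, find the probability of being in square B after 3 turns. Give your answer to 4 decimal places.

Propagate the distribution vector 3 turns from square A.
After 0 turns: (0.0000, 0.0000, 1.0000, 0.0000)
After 1 turn: (0.3200, 0.2800, 0.1600, 0.2400)
After 2 turns: (0.2832, 0.2736, 0.1824, 0.2608)
After 3 turns: (0.2863, 0.2705, 0.1820, 0.2612)
P(in square B after 3 turns) = 0.2863

0.2863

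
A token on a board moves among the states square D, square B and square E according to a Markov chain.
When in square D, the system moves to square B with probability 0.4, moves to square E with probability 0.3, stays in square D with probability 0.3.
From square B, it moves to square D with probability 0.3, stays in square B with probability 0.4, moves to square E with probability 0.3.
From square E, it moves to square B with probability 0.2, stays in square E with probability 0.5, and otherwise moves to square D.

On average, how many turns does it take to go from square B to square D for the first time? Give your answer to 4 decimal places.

3.3333

Let t(s) be the expected number of turns to first reach square D from state s, with t(square D) = 0. Conditioning on the first turn:
t(square B) = 1 + 0.4·t(square B) + 0.3·t(square E)
t(square E) = 1 + 0.2·t(square B) + 0.5·t(square E)
Solving: t(square B) = 3.3333, t(square E) = 3.3333.
Expected turns from square B to square D: 3.3333.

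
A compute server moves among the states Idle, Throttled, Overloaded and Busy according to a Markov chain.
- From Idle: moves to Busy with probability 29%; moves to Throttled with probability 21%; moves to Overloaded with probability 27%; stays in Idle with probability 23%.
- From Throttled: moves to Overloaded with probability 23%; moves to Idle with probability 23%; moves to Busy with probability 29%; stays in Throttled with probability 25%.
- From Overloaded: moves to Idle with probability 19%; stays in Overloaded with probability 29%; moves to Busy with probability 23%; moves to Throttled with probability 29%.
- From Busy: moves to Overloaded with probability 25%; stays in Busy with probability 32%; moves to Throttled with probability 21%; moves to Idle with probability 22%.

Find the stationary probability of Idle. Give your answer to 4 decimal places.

0.2168

Let the stationary distribution be π with π = πP and π_1 + π_2 + π_3 + π_4 = 1.
π_1 = 0.23·π_1 + 0.23·π_2 + 0.19·π_3 + 0.22·π_4
π_2 = 0.21·π_1 + 0.25·π_2 + 0.29·π_3 + 0.21·π_4
π_3 = 0.27·π_1 + 0.23·π_2 + 0.29·π_3 + 0.25·π_4
Solving with the normalization constraint gives π = (0.2168, 0.2404, 0.2599, 0.2829).
So the stationary probability of Idle is 0.2168.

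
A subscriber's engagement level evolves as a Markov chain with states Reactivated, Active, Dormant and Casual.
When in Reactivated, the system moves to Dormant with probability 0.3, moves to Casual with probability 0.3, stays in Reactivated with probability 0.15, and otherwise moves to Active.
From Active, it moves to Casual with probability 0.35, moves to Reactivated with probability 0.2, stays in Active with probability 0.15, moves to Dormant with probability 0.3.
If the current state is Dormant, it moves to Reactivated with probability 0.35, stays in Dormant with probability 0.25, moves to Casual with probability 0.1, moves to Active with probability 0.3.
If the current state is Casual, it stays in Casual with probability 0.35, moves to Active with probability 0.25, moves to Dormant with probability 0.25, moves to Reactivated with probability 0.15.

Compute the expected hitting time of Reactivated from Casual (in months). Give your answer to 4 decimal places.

Let t(s) be the expected number of months to first reach Reactivated from state s, with t(Reactivated) = 0. Conditioning on the first month:
t(Active) = 1 + 0.15·t(Active) + 0.3·t(Dormant) + 0.35·t(Casual)
t(Dormant) = 1 + 0.3·t(Active) + 0.25·t(Dormant) + 0.1·t(Casual)
t(Casual) = 1 + 0.25·t(Active) + 0.25·t(Dormant) + 0.35·t(Casual)
Solving: t(Active) = 4.4102, t(Dormant) = 3.7194, t(Casual) = 4.6652.
Expected months from Casual to Reactivated: 4.6652.

4.6652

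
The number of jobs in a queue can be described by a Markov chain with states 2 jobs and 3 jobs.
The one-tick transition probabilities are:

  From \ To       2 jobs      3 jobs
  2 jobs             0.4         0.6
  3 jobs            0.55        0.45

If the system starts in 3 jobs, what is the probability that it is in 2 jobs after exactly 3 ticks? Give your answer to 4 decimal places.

Propagate the distribution vector 3 ticks from 3 jobs.
After 0 ticks: (0.0000, 1.0000)
After 1 tick: (0.5500, 0.4500)
After 2 ticks: (0.4675, 0.5325)
After 3 ticks: (0.4799, 0.5201)
P(in 2 jobs after 3 ticks) = 0.4799

0.4799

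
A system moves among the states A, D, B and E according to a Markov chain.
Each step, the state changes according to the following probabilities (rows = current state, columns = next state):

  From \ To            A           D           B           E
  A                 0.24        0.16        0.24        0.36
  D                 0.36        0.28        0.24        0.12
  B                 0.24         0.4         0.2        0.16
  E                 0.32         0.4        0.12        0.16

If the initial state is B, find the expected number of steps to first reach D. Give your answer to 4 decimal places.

2.9556

Let t(s) be the expected number of steps to first reach D from state s, with t(D) = 0. Conditioning on the first step:
t(A) = 1 + 0.24·t(A) + 0.24·t(B) + 0.36·t(E)
t(B) = 1 + 0.24·t(A) + 0.2·t(B) + 0.16·t(E)
t(E) = 1 + 0.32·t(A) + 0.12·t(B) + 0.16·t(E)
Solving: t(A) = 3.6765, t(B) = 2.9556, t(E) = 3.0133.
Expected steps from B to D: 2.9556.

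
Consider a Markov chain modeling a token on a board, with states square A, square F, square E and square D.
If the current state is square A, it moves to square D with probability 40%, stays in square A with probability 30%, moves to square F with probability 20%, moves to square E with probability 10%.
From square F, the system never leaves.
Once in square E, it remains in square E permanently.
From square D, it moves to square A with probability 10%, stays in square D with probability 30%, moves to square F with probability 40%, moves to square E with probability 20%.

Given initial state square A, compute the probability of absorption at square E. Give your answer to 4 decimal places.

0.3333

Let h(s) be the probability of absorption at square E starting from transient state s. Then h(square E) = 1 and h(square F) = 0. By first-step analysis:
h(square A) = 0.3·h(square A) + 0.2·0 + 0.1·1 + 0.4·h(square D)
h(square D) = 0.1·h(square A) + 0.4·0 + 0.2·1 + 0.3·h(square D)
Solving: h(square A) = 0.3333, h(square D) = 0.3333.
Starting from square A, the probability is 0.3333.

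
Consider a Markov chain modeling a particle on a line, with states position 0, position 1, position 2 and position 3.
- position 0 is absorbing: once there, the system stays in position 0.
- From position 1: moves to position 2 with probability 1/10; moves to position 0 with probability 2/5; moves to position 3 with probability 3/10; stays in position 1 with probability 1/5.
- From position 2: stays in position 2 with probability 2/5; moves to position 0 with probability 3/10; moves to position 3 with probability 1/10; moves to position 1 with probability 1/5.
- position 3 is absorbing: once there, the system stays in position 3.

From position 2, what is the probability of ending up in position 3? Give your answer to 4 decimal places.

0.3043

Let h(s) be the probability of absorption at position 3 starting from transient state s. Then h(position 3) = 1 and h(position 0) = 0. By first-step analysis:
h(position 1) = 0.4·0 + 0.2·h(position 1) + 0.1·h(position 2) + 0.3·1
h(position 2) = 0.3·0 + 0.2·h(position 1) + 0.4·h(position 2) + 0.1·1
Solving: h(position 1) = 0.4130, h(position 2) = 0.3043.
Starting from position 2, the probability is 0.3043.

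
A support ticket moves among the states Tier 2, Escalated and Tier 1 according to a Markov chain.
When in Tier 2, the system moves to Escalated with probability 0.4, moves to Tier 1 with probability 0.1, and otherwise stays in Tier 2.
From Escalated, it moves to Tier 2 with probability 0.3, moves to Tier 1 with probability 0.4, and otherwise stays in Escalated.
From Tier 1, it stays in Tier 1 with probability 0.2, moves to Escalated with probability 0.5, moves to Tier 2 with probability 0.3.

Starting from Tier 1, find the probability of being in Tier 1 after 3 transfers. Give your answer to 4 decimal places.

0.2380

Propagate the distribution vector 3 transfers from Tier 1.
After 0 transfers: (0.0000, 0.0000, 1.0000)
After 1 transfer: (0.3000, 0.5000, 0.2000)
After 2 transfers: (0.3600, 0.3700, 0.2700)
After 3 transfers: (0.3720, 0.3900, 0.2380)
P(in Tier 1 after 3 transfers) = 0.2380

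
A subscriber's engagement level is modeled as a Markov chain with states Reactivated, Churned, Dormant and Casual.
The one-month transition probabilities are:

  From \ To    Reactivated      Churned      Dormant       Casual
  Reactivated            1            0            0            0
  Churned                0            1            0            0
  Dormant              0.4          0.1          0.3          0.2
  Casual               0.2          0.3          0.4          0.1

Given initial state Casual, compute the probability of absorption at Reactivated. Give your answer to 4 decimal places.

Let h(s) be the probability of absorption at Reactivated starting from transient state s. Then h(Reactivated) = 1 and h(Churned) = 0. By first-step analysis:
h(Dormant) = 0.4·1 + 0.1·0 + 0.3·h(Dormant) + 0.2·h(Casual)
h(Casual) = 0.2·1 + 0.3·0 + 0.4·h(Dormant) + 0.1·h(Casual)
Solving: h(Dormant) = 0.7273, h(Casual) = 0.5455.
Starting from Casual, the probability is 0.5455.

0.5455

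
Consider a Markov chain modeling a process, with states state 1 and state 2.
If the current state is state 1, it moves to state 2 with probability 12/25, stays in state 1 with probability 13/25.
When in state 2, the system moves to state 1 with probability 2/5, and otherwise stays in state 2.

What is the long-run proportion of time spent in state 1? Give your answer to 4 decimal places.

Let the stationary distribution be π with π = πP and π_1 + π_2 = 1.
π_1 = 0.52·π_1 + 0.4·π_2
Solving with the normalization constraint gives π = (0.4545, 0.5455).
So the stationary probability of state 1 is 0.4545.

0.4545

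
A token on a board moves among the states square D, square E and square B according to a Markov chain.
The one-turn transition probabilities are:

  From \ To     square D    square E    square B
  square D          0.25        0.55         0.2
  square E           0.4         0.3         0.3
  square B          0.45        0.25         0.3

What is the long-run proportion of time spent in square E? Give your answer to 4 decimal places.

Let the stationary distribution be π with π = πP and π_1 + π_2 + π_3 = 1.
π_1 = 0.25·π_1 + 0.4·π_2 + 0.45·π_3
π_2 = 0.55·π_1 + 0.3·π_2 + 0.25·π_3
Solving with the normalization constraint gives π = (0.3593, 0.3766, 0.2641).
So the stationary probability of square E is 0.3766.

0.3766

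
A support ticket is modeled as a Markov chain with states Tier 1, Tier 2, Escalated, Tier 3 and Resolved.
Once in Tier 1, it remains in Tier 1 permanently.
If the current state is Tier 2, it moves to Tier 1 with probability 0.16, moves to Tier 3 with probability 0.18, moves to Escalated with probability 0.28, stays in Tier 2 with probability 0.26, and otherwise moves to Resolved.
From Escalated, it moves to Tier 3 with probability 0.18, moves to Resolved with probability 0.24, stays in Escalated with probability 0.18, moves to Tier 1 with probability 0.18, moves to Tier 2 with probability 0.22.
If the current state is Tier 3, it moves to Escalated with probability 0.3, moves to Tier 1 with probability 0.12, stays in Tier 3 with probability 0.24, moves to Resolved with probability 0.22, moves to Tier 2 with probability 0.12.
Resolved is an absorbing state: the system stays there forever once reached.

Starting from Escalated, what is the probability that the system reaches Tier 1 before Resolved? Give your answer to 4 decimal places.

Let h(s) be the probability of absorption at Tier 1 starting from transient state s. Then h(Tier 1) = 1 and h(Resolved) = 0. By first-step analysis:
h(Tier 2) = 0.16·1 + 0.26·h(Tier 2) + 0.28·h(Escalated) + 0.18·h(Tier 3) + 0.12·0
h(Escalated) = 0.18·1 + 0.22·h(Tier 2) + 0.18·h(Escalated) + 0.18·h(Tier 3) + 0.24·0
h(Tier 3) = 0.12·1 + 0.12·h(Tier 2) + 0.3·h(Escalated) + 0.24·h(Tier 3) + 0.22·0
Solving: h(Tier 2) = 0.4808, h(Escalated) = 0.4377, h(Tier 3) = 0.4066.
Starting from Escalated, the probability is 0.4377.

0.4377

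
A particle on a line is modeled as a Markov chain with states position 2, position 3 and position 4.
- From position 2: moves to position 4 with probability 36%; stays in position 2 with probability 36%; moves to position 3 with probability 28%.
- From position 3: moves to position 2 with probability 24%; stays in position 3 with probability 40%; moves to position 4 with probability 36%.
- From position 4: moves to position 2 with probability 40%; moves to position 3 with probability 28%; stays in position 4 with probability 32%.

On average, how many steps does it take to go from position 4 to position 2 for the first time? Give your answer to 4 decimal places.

2.8646

Let t(s) be the expected number of steps to first reach position 2 from state s, with t(position 2) = 0. Conditioning on the first step:
t(position 3) = 1 + 0.4·t(position 3) + 0.36·t(position 4)
t(position 4) = 1 + 0.28·t(position 3) + 0.32·t(position 4)
Solving: t(position 3) = 3.3854, t(position 4) = 2.8646.
Expected steps from position 4 to position 2: 2.8646.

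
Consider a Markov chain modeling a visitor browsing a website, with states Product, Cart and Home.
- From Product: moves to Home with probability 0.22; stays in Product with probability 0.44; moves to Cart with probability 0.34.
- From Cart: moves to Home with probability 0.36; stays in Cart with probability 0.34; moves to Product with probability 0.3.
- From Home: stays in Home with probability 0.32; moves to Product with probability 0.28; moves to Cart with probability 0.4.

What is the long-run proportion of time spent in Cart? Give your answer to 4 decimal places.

0.3580

Let the stationary distribution be π with π = πP and π_1 + π_2 + π_3 = 1.
π_1 = 0.44·π_1 + 0.3·π_2 + 0.28·π_3
π_2 = 0.34·π_1 + 0.34·π_2 + 0.4·π_3
Solving with the normalization constraint gives π = (0.3419, 0.3580, 0.3001).
So the stationary probability of Cart is 0.3580.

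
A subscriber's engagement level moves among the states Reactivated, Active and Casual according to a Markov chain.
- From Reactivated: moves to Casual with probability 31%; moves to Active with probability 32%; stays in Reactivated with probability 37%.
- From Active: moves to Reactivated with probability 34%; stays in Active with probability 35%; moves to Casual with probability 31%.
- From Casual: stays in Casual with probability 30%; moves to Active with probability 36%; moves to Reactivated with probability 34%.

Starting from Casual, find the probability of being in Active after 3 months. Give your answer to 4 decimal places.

0.3426

Propagate the distribution vector 3 months from Casual.
After 0 months: (0.0000, 0.0000, 1.0000)
After 1 month: (0.3400, 0.3600, 0.3000)
After 2 months: (0.3502, 0.3428, 0.3070)
After 3 months: (0.3505, 0.3426, 0.3069)
P(in Active after 3 months) = 0.3426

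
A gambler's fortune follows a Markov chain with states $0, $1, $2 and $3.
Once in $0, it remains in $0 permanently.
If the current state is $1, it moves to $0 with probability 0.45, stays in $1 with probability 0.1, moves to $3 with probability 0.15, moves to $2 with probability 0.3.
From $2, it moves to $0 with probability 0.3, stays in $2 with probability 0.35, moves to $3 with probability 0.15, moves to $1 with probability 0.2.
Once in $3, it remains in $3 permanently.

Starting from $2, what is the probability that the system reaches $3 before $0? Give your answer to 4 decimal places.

0.3143

Let h(s) be the probability of absorption at $3 starting from transient state s. Then h($3) = 1 and h($0) = 0. By first-step analysis:
h($1) = 0.45·0 + 0.1·h($1) + 0.3·h($2) + 0.15·1
h($2) = 0.3·0 + 0.2·h($1) + 0.35·h($2) + 0.15·1
Solving: h($1) = 0.2714, h($2) = 0.3143.
Starting from $2, the probability is 0.3143.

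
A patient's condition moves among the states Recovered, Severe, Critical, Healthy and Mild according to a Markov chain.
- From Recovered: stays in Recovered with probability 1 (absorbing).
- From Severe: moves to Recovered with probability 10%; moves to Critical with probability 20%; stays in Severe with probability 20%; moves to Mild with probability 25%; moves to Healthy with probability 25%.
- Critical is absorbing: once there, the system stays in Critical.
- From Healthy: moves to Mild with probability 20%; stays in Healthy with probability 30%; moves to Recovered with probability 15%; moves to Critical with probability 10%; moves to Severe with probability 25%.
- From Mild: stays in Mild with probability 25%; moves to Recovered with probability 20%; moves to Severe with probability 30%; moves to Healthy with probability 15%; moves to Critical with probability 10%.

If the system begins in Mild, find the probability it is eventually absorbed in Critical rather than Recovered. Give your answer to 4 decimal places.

0.4362

Let h(s) be the probability of absorption at Critical starting from transient state s. Then h(Critical) = 1 and h(Recovered) = 0. By first-step analysis:
h(Severe) = 0.1·0 + 0.2·h(Severe) + 0.2·1 + 0.25·h(Healthy) + 0.25·h(Mild)
h(Healthy) = 0.15·0 + 0.25·h(Severe) + 0.1·1 + 0.3·h(Healthy) + 0.2·h(Mild)
h(Mild) = 0.2·0 + 0.3·h(Severe) + 0.1·1 + 0.15·h(Healthy) + 0.25·h(Mild)
Solving: h(Severe) = 0.5289, h(Healthy) = 0.4564, h(Mild) = 0.4362.
Starting from Mild, the probability is 0.4362.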